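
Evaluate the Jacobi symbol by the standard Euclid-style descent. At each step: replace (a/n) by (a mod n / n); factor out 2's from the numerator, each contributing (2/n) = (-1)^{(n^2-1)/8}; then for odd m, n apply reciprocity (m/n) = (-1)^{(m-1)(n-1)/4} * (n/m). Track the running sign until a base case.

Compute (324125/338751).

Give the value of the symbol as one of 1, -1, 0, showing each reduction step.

1

flip (324125/338751) -> (338751/324125): both odd, 324125 mod 4 = 1, 338751 mod 4 = 3, so the flip contributes +1; sign now +1
(338751/324125): 338751 mod 324125 = 14626, so (338751/324125) = (14626/324125)
factor out 2^1: 14626 = 2^1·7313; with 324125 mod 8 = 5, (2/324125) = -1; sign now -1; continue with (7313/324125)
flip (7313/324125) -> (324125/7313): both odd, 7313 mod 4 = 1, 324125 mod 4 = 1, so the flip contributes +1; sign now -1
(324125/7313): 324125 mod 7313 = 2353, so (324125/7313) = (2353/7313)
flip (2353/7313) -> (7313/2353): both odd, 2353 mod 4 = 1, 7313 mod 4 = 1, so the flip contributes +1; sign now -1
(7313/2353): 7313 mod 2353 = 254, so (7313/2353) = (254/2353)
factor out 2^1: 254 = 2^1·127; with 2353 mod 8 = 1, (2/2353) = +1; sign now -1; continue with (127/2353)
flip (127/2353) -> (2353/127): both odd, 127 mod 4 = 3, 2353 mod 4 = 1, so the flip contributes +1; sign now -1
(2353/127): 2353 mod 127 = 67, so (2353/127) = (67/127)
flip (67/127) -> (127/67): both odd, 67 mod 4 = 3, 127 mod 4 = 3, so the flip contributes -1; sign now +1
(127/67): 127 mod 67 = 60, so (127/67) = (60/67)
factor out 2^2: 60 = 2^2·15; with 67 mod 8 = 3, (2/67) = -1; sign now +1; continue with (15/67)
flip (15/67) -> (67/15): both odd, 15 mod 4 = 3, 67 mod 4 = 3, so the flip contributes -1; sign now -1
(67/15): 67 mod 15 = 7, so (67/15) = (7/15)
flip (7/15) -> (15/7): both odd, 7 mod 4 = 3, 15 mod 4 = 3, so the flip contributes -1; sign now +1
(15/7): 15 mod 7 = 1, so (15/7) = (1/7)
reached (1/7) = 1, so the symbol is +1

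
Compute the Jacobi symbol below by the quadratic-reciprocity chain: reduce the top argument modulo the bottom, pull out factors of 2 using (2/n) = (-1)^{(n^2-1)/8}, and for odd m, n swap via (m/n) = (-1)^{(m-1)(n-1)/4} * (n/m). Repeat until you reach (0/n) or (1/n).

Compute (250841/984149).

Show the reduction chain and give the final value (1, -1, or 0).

flip (250841/984149) -> (984149/250841): both odd, 250841 mod 4 = 1, 984149 mod 4 = 1, so the flip contributes +1; sign now +1
(984149/250841): 984149 mod 250841 = 231626, so (984149/250841) = (231626/250841)
factor out 2^1: 231626 = 2^1·115813; with 250841 mod 8 = 1, (2/250841) = +1; sign now +1; continue with (115813/250841)
flip (115813/250841) -> (250841/115813): both odd, 115813 mod 4 = 1, 250841 mod 4 = 1, so the flip contributes +1; sign now +1
(250841/115813): 250841 mod 115813 = 19215, so (250841/115813) = (19215/115813)
flip (19215/115813) -> (115813/19215): both odd, 19215 mod 4 = 3, 115813 mod 4 = 1, so the flip contributes +1; sign now +1
(115813/19215): 115813 mod 19215 = 523, so (115813/19215) = (523/19215)
flip (523/19215) -> (19215/523): both odd, 523 mod 4 = 3, 19215 mod 4 = 3, so the flip contributes -1; sign now -1
(19215/523): 19215 mod 523 = 387, so (19215/523) = (387/523)
flip (387/523) -> (523/387): both odd, 387 mod 4 = 3, 523 mod 4 = 3, so the flip contributes -1; sign now +1
(523/387): 523 mod 387 = 136, so (523/387) = (136/387)
factor out 2^3: 136 = 2^3·17; with 387 mod 8 = 3, (2/387) = -1; sign now -1; continue with (17/387)
flip (17/387) -> (387/17): both odd, 17 mod 4 = 1, 387 mod 4 = 3, so the flip contributes +1; sign now -1
(387/17): 387 mod 17 = 13, so (387/17) = (13/17)
flip (13/17) -> (17/13): both odd, 13 mod 4 = 1, 17 mod 4 = 1, so the flip contributes +1; sign now -1
(17/13): 17 mod 13 = 4, so (17/13) = (4/13)
factor out 2^2: 4 = 2^2·1; with 13 mod 8 = 5, (2/13) = -1; sign now -1; continue with (1/13)
reached (1/13) = 1, so the symbol is -1

-1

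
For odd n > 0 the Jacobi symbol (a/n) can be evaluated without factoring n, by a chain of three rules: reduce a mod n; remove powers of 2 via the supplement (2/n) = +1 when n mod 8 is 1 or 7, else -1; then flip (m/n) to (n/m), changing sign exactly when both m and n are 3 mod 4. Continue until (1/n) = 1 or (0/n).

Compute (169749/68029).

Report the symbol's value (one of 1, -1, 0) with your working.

1

(169749/68029) = (33691/68029)   [reduce mod 68029]
reciprocity: (33691/68029) = +1·(68029/33691) since 33691 mod 4 = 3, 68029 mod 4 = 1; sign now +1
(68029/33691) = (647/33691)   [reduce mod 33691]
reciprocity: (647/33691) = -1·(33691/647) since 647 mod 4 = 3, 33691 mod 4 = 3; sign now -1
(33691/647) = (47/647)   [reduce mod 647]
reciprocity: (47/647) = -1·(647/47) since 47 mod 4 = 3, 647 mod 4 = 3; sign now +1
(647/47) = (36/47)   [reduce mod 47]
36 = 2^2·9; (2/47) = +1 since 47 mod 8 = 7, so (36/47) = (+1)^2·(9/47); sign now +1
reciprocity: (9/47) = +1·(47/9) since 9 mod 4 = 1, 47 mod 4 = 3; sign now +1
(47/9) = (2/9)   [reduce mod 9]
2 = 2^1·1; (2/9) = +1 since 9 mod 8 = 1, so (2/9) = (+1)^1·(1/9); sign now +1
(1/9) = 1; final value = sign = +1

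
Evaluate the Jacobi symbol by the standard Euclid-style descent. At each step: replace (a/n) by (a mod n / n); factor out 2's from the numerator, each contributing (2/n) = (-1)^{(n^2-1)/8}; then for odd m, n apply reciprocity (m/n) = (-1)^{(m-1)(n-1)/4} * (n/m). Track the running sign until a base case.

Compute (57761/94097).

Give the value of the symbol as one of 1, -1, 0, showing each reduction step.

-1

flip (57761/94097) -> (94097/57761): both odd, 57761 mod 4 = 1, 94097 mod 4 = 1, so the flip contributes +1; sign now +1
(94097/57761): 94097 mod 57761 = 36336, so (94097/57761) = (36336/57761)
factor out 2^4: 36336 = 2^4·2271; with 57761 mod 8 = 1, (2/57761) = +1; sign now +1; continue with (2271/57761)
flip (2271/57761) -> (57761/2271): both odd, 2271 mod 4 = 3, 57761 mod 4 = 1, so the flip contributes +1; sign now +1
(57761/2271): 57761 mod 2271 = 986, so (57761/2271) = (986/2271)
factor out 2^1: 986 = 2^1·493; with 2271 mod 8 = 7, (2/2271) = +1; sign now +1; continue with (493/2271)
flip (493/2271) -> (2271/493): both odd, 493 mod 4 = 1, 2271 mod 4 = 3, so the flip contributes +1; sign now +1
(2271/493): 2271 mod 493 = 299, so (2271/493) = (299/493)
flip (299/493) -> (493/299): both odd, 299 mod 4 = 3, 493 mod 4 = 1, so the flip contributes +1; sign now +1
(493/299): 493 mod 299 = 194, so (493/299) = (194/299)
factor out 2^1: 194 = 2^1·97; with 299 mod 8 = 3, (2/299) = -1; sign now -1; continue with (97/299)
flip (97/299) -> (299/97): both odd, 97 mod 4 = 1, 299 mod 4 = 3, so the flip contributes +1; sign now -1
(299/97): 299 mod 97 = 8, so (299/97) = (8/97)
factor out 2^3: 8 = 2^3·1; with 97 mod 8 = 1, (2/97) = +1; sign now -1; continue with (1/97)
reached (1/97) = 1, so the symbol is -1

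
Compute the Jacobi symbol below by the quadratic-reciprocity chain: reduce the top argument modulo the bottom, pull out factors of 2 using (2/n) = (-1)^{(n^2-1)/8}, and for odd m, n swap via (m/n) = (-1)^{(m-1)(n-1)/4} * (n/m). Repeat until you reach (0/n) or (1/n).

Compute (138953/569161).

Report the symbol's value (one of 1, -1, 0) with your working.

reciprocity: (138953/569161) = +1·(569161/138953) since 138953 mod 4 = 1, 569161 mod 4 = 1; sign now +1
(569161/138953) = (13349/138953)   [reduce mod 138953]
reciprocity: (13349/138953) = +1·(138953/13349) since 13349 mod 4 = 1, 138953 mod 4 = 1; sign now +1
(138953/13349) = (5463/13349)   [reduce mod 13349]
reciprocity: (5463/13349) = +1·(13349/5463) since 5463 mod 4 = 3, 13349 mod 4 = 1; sign now +1
(13349/5463) = (2423/5463)   [reduce mod 5463]
reciprocity: (2423/5463) = -1·(5463/2423) since 2423 mod 4 = 3, 5463 mod 4 = 3; sign now -1
(5463/2423) = (617/2423)   [reduce mod 2423]
reciprocity: (617/2423) = +1·(2423/617) since 617 mod 4 = 1, 2423 mod 4 = 3; sign now -1
(2423/617) = (572/617)   [reduce mod 617]
572 = 2^2·143; (2/617) = +1 since 617 mod 8 = 1, so (572/617) = (+1)^2·(143/617); sign now -1
reciprocity: (143/617) = +1·(617/143) since 143 mod 4 = 3, 617 mod 4 = 1; sign now -1
(617/143) = (45/143)   [reduce mod 143]
reciprocity: (45/143) = +1·(143/45) since 45 mod 4 = 1, 143 mod 4 = 3; sign now -1
(143/45) = (8/45)   [reduce mod 45]
8 = 2^3·1; (2/45) = -1 since 45 mod 8 = 5, so (8/45) = (-1)^3·(1/45); sign now +1
(1/45) = 1; final value = sign = +1

1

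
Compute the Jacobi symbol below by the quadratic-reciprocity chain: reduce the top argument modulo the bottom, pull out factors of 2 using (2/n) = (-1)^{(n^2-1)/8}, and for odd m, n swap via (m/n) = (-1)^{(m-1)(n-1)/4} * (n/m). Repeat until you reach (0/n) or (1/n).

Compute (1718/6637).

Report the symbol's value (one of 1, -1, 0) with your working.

1

1718 = 2^1·859; (2/6637) = -1 since 6637 mod 8 = 5, so (1718/6637) = (-1)^1·(859/6637); sign now -1
reciprocity: (859/6637) = +1·(6637/859) since 859 mod 4 = 3, 6637 mod 4 = 1; sign now -1
(6637/859) = (624/859)   [reduce mod 859]
624 = 2^4·39; (2/859) = -1 since 859 mod 8 = 3, so (624/859) = (-1)^4·(39/859); sign now -1
reciprocity: (39/859) = -1·(859/39) since 39 mod 4 = 3, 859 mod 4 = 3; sign now +1
(859/39) = (1/39)   [reduce mod 39]
(1/39) = 1; final value = sign = +1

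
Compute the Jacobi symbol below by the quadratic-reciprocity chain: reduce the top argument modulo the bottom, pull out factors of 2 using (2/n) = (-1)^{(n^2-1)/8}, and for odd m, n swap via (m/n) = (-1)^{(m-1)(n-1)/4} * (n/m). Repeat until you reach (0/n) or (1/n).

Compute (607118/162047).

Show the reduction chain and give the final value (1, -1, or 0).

1

(607118/162047) = (120977/162047)   [reduce mod 162047]
reciprocity: (120977/162047) = +1·(162047/120977) since 120977 mod 4 = 1, 162047 mod 4 = 3; sign now +1
(162047/120977) = (41070/120977)   [reduce mod 120977]
41070 = 2^1·20535; (2/120977) = +1 since 120977 mod 8 = 1, so (41070/120977) = (+1)^1·(20535/120977); sign now +1
reciprocity: (20535/120977) = +1·(120977/20535) since 20535 mod 4 = 3, 120977 mod 4 = 1; sign now +1
(120977/20535) = (18302/20535)   [reduce mod 20535]
18302 = 2^1·9151; (2/20535) = +1 since 20535 mod 8 = 7, so (18302/20535) = (+1)^1·(9151/20535); sign now +1
reciprocity: (9151/20535) = -1·(20535/9151) since 9151 mod 4 = 3, 20535 mod 4 = 3; sign now -1
(20535/9151) = (2233/9151)   [reduce mod 9151]
reciprocity: (2233/9151) = +1·(9151/2233) since 2233 mod 4 = 1, 9151 mod 4 = 3; sign now -1
(9151/2233) = (219/2233)   [reduce mod 2233]
reciprocity: (219/2233) = +1·(2233/219) since 219 mod 4 = 3, 2233 mod 4 = 1; sign now -1
(2233/219) = (43/219)   [reduce mod 219]
reciprocity: (43/219) = -1·(219/43) since 43 mod 4 = 3, 219 mod 4 = 3; sign now +1
(219/43) = (4/43)   [reduce mod 43]
4 = 2^2·1; (2/43) = -1 since 43 mod 8 = 3, so (4/43) = (-1)^2·(1/43); sign now +1
(1/43) = 1; final value = sign = +1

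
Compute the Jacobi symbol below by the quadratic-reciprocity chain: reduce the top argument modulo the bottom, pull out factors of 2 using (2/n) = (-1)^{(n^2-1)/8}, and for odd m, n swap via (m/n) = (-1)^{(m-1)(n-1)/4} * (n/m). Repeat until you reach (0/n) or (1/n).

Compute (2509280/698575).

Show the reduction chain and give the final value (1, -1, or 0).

(2509280/698575) = (413555/698575)   [reduce mod 698575]
reciprocity: (413555/698575) = -1·(698575/413555) since 413555 mod 4 = 3, 698575 mod 4 = 3; sign now -1
(698575/413555) = (285020/413555)   [reduce mod 413555]
285020 = 2^2·71255; (2/413555) = -1 since 413555 mod 8 = 3, so (285020/413555) = (-1)^2·(71255/413555); sign now -1
reciprocity: (71255/413555) = -1·(413555/71255) since 71255 mod 4 = 3, 413555 mod 4 = 3; sign now +1
(413555/71255) = (57280/71255)   [reduce mod 71255]
57280 = 2^6·895; (2/71255) = +1 since 71255 mod 8 = 7, so (57280/71255) = (+1)^6·(895/71255); sign now +1
reciprocity: (895/71255) = -1·(71255/895) since 895 mod 4 = 3, 71255 mod 4 = 3; sign now -1
(71255/895) = (550/895)   [reduce mod 895]
550 = 2^1·275; (2/895) = +1 since 895 mod 8 = 7, so (550/895) = (+1)^1·(275/895); sign now -1
reciprocity: (275/895) = -1·(895/275) since 275 mod 4 = 3, 895 mod 4 = 3; sign now +1
(895/275) = (70/275)   [reduce mod 275]
70 = 2^1·35; (2/275) = -1 since 275 mod 8 = 3, so (70/275) = (-1)^1·(35/275); sign now -1
reciprocity: (35/275) = -1·(275/35) since 35 mod 4 = 3, 275 mod 4 = 3; sign now +1
(275/35) = (30/35)   [reduce mod 35]
30 = 2^1·15; (2/35) = -1 since 35 mod 8 = 3, so (30/35) = (-1)^1·(15/35); sign now -1
reciprocity: (15/35) = -1·(35/15) since 15 mod 4 = 3, 35 mod 4 = 3; sign now +1
(35/15) = (5/15)   [reduce mod 15]
reciprocity: (5/15) = +1·(15/5) since 5 mod 4 = 1, 15 mod 4 = 3; sign now +1
(15/5) = (0/5)   [reduce mod 5]
(0/5) = 0   [gcd(a, n) > 1]; final value = 0

0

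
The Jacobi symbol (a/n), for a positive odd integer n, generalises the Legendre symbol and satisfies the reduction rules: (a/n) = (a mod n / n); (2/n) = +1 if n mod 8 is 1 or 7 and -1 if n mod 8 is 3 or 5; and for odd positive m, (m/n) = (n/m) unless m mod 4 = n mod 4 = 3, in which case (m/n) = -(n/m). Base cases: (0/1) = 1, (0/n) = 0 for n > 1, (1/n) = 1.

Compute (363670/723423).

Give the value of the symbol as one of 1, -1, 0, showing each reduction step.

factor out 2^1: 363670 = 2^1·181835; with 723423 mod 8 = 7, (2/723423) = +1; sign now +1; continue with (181835/723423)
flip (181835/723423) -> (723423/181835): both odd, 181835 mod 4 = 3, 723423 mod 4 = 3, so the flip contributes -1; sign now -1
(723423/181835): 723423 mod 181835 = 177918, so (723423/181835) = (177918/181835)
factor out 2^1: 177918 = 2^1·88959; with 181835 mod 8 = 3, (2/181835) = -1; sign now +1; continue with (88959/181835)
flip (88959/181835) -> (181835/88959): both odd, 88959 mod 4 = 3, 181835 mod 4 = 3, so the flip contributes -1; sign now -1
(181835/88959): 181835 mod 88959 = 3917, so (181835/88959) = (3917/88959)
flip (3917/88959) -> (88959/3917): both odd, 3917 mod 4 = 1, 88959 mod 4 = 3, so the flip contributes +1; sign now -1
(88959/3917): 88959 mod 3917 = 2785, so (88959/3917) = (2785/3917)
flip (2785/3917) -> (3917/2785): both odd, 2785 mod 4 = 1, 3917 mod 4 = 1, so the flip contributes +1; sign now -1
(3917/2785): 3917 mod 2785 = 1132, so (3917/2785) = (1132/2785)
factor out 2^2: 1132 = 2^2·283; with 2785 mod 8 = 1, (2/2785) = +1; sign now -1; continue with (283/2785)
flip (283/2785) -> (2785/283): both odd, 283 mod 4 = 3, 2785 mod 4 = 1, so the flip contributes +1; sign now -1
(2785/283): 2785 mod 283 = 238, so (2785/283) = (238/283)
factor out 2^1: 238 = 2^1·119; with 283 mod 8 = 3, (2/283) = -1; sign now +1; continue with (119/283)
flip (119/283) -> (283/119): both odd, 119 mod 4 = 3, 283 mod 4 = 3, so the flip contributes -1; sign now -1
(283/119): 283 mod 119 = 45, so (283/119) = (45/119)
flip (45/119) -> (119/45): both odd, 45 mod 4 = 1, 119 mod 4 = 3, so the flip contributes +1; sign now -1
(119/45): 119 mod 45 = 29, so (119/45) = (29/45)
flip (29/45) -> (45/29): both odd, 29 mod 4 = 1, 45 mod 4 = 1, so the flip contributes +1; sign now -1
(45/29): 45 mod 29 = 16, so (45/29) = (16/29)
factor out 2^4: 16 = 2^4·1; with 29 mod 8 = 5, (2/29) = -1; sign now -1; continue with (1/29)
reached (1/29) = 1, so the symbol is -1

-1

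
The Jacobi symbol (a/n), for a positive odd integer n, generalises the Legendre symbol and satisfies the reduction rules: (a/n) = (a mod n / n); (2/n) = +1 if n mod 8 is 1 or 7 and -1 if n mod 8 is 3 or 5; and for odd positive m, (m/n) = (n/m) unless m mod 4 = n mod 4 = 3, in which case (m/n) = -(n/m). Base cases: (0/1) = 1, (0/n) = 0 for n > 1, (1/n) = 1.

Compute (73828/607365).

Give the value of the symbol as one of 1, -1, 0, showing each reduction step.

-1

factor out 2^2: 73828 = 2^2·18457; with 607365 mod 8 = 5, (2/607365) = -1; sign now +1; continue with (18457/607365)
flip (18457/607365) -> (607365/18457): both odd, 18457 mod 4 = 1, 607365 mod 4 = 1, so the flip contributes +1; sign now +1
(607365/18457): 607365 mod 18457 = 16741, so (607365/18457) = (16741/18457)
flip (16741/18457) -> (18457/16741): both odd, 16741 mod 4 = 1, 18457 mod 4 = 1, so the flip contributes +1; sign now +1
(18457/16741): 18457 mod 16741 = 1716, so (18457/16741) = (1716/16741)
factor out 2^2: 1716 = 2^2·429; with 16741 mod 8 = 5, (2/16741) = -1; sign now +1; continue with (429/16741)
flip (429/16741) -> (16741/429): both odd, 429 mod 4 = 1, 16741 mod 4 = 1, so the flip contributes +1; sign now +1
(16741/429): 16741 mod 429 = 10, so (16741/429) = (10/429)
factor out 2^1: 10 = 2^1·5; with 429 mod 8 = 5, (2/429) = -1; sign now -1; continue with (5/429)
flip (5/429) -> (429/5): both odd, 5 mod 4 = 1, 429 mod 4 = 1, so the flip contributes +1; sign now -1
(429/5): 429 mod 5 = 4, so (429/5) = (4/5)
factor out 2^2: 4 = 2^2·1; with 5 mod 8 = 5, (2/5) = -1; sign now -1; continue with (1/5)
reached (1/5) = 1, so the symbol is -1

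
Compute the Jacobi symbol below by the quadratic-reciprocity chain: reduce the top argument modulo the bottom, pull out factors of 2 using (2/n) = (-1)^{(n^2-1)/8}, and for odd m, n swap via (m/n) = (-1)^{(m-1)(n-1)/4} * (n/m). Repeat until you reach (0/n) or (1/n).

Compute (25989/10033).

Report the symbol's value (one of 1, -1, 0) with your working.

-1

(25989/10033) = (5923/10033)   [reduce mod 10033]
reciprocity: (5923/10033) = +1·(10033/5923) since 5923 mod 4 = 3, 10033 mod 4 = 1; sign now +1
(10033/5923) = (4110/5923)   [reduce mod 5923]
4110 = 2^1·2055; (2/5923) = -1 since 5923 mod 8 = 3, so (4110/5923) = (-1)^1·(2055/5923); sign now -1
reciprocity: (2055/5923) = -1·(5923/2055) since 2055 mod 4 = 3, 5923 mod 4 = 3; sign now +1
(5923/2055) = (1813/2055)   [reduce mod 2055]
reciprocity: (1813/2055) = +1·(2055/1813) since 1813 mod 4 = 1, 2055 mod 4 = 3; sign now +1
(2055/1813) = (242/1813)   [reduce mod 1813]
242 = 2^1·121; (2/1813) = -1 since 1813 mod 8 = 5, so (242/1813) = (-1)^1·(121/1813); sign now -1
reciprocity: (121/1813) = +1·(1813/121) since 121 mod 4 = 1, 1813 mod 4 = 1; sign now -1
(1813/121) = (119/121)   [reduce mod 121]
reciprocity: (119/121) = +1·(121/119) since 119 mod 4 = 3, 121 mod 4 = 1; sign now -1
(121/119) = (2/119)   [reduce mod 119]
2 = 2^1·1; (2/119) = +1 since 119 mod 8 = 7, so (2/119) = (+1)^1·(1/119); sign now -1
(1/119) = 1; final value = sign = -1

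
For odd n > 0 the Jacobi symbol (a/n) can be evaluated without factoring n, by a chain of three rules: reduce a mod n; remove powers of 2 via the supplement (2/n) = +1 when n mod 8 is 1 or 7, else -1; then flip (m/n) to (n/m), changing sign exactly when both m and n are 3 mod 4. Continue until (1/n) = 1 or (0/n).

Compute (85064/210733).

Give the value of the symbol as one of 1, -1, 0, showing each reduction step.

85064 = 2^3·10633; (2/210733) = -1 since 210733 mod 8 = 5, so (85064/210733) = (-1)^3·(10633/210733); sign now -1
reciprocity: (10633/210733) = +1·(210733/10633) since 10633 mod 4 = 1, 210733 mod 4 = 1; sign now -1
(210733/10633) = (8706/10633)   [reduce mod 10633]
8706 = 2^1·4353; (2/10633) = +1 since 10633 mod 8 = 1, so (8706/10633) = (+1)^1·(4353/10633); sign now -1
reciprocity: (4353/10633) = +1·(10633/4353) since 4353 mod 4 = 1, 10633 mod 4 = 1; sign now -1
(10633/4353) = (1927/4353)   [reduce mod 4353]
reciprocity: (1927/4353) = +1·(4353/1927) since 1927 mod 4 = 3, 4353 mod 4 = 1; sign now -1
(4353/1927) = (499/1927)   [reduce mod 1927]
reciprocity: (499/1927) = -1·(1927/499) since 499 mod 4 = 3, 1927 mod 4 = 3; sign now +1
(1927/499) = (430/499)   [reduce mod 499]
430 = 2^1·215; (2/499) = -1 since 499 mod 8 = 3, so (430/499) = (-1)^1·(215/499); sign now -1
reciprocity: (215/499) = -1·(499/215) since 215 mod 4 = 3, 499 mod 4 = 3; sign now +1
(499/215) = (69/215)   [reduce mod 215]
reciprocity: (69/215) = +1·(215/69) since 69 mod 4 = 1, 215 mod 4 = 3; sign now +1
(215/69) = (8/69)   [reduce mod 69]
8 = 2^3·1; (2/69) = -1 since 69 mod 8 = 5, so (8/69) = (-1)^3·(1/69); sign now -1
(1/69) = 1; final value = sign = -1

-1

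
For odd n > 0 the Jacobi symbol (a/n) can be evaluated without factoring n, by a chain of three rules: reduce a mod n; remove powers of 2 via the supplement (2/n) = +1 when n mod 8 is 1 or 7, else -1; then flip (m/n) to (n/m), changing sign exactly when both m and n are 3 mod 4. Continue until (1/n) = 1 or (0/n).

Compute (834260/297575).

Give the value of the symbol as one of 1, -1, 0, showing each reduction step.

0

(834260/297575): 834260 mod 297575 = 239110, so (834260/297575) = (239110/297575)
factor out 2^1: 239110 = 2^1·119555; with 297575 mod 8 = 7, (2/297575) = +1; sign now +1; continue with (119555/297575)
flip (119555/297575) -> (297575/119555): both odd, 119555 mod 4 = 3, 297575 mod 4 = 3, so the flip contributes -1; sign now -1
(297575/119555): 297575 mod 119555 = 58465, so (297575/119555) = (58465/119555)
flip (58465/119555) -> (119555/58465): both odd, 58465 mod 4 = 1, 119555 mod 4 = 3, so the flip contributes +1; sign now -1
(119555/58465): 119555 mod 58465 = 2625, so (119555/58465) = (2625/58465)
flip (2625/58465) -> (58465/2625): both odd, 2625 mod 4 = 1, 58465 mod 4 = 1, so the flip contributes +1; sign now -1
(58465/2625): 58465 mod 2625 = 715, so (58465/2625) = (715/2625)
flip (715/2625) -> (2625/715): both odd, 715 mod 4 = 3, 2625 mod 4 = 1, so the flip contributes +1; sign now -1
(2625/715): 2625 mod 715 = 480, so (2625/715) = (480/715)
factor out 2^5: 480 = 2^5·15; with 715 mod 8 = 3, (2/715) = -1; sign now +1; continue with (15/715)
flip (15/715) -> (715/15): both odd, 15 mod 4 = 3, 715 mod 4 = 3, so the flip contributes -1; sign now -1
(715/15): 715 mod 15 = 10, so (715/15) = (10/15)
factor out 2^1: 10 = 2^1·5; with 15 mod 8 = 7, (2/15) = +1; sign now -1; continue with (5/15)
flip (5/15) -> (15/5): both odd, 5 mod 4 = 1, 15 mod 4 = 3, so the flip contributes +1; sign now -1
(15/5): 15 mod 5 = 0, so (15/5) = (0/5)
reached (0/5); gcd(a, n) > 1, so (0/5) = 0 and the symbol is 0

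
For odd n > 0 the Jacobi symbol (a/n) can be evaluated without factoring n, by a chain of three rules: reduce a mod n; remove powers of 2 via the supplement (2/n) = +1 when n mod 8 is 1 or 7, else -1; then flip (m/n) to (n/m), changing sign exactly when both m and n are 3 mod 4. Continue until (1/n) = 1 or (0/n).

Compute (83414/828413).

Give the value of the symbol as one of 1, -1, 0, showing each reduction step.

83414 = 2^1·41707; (2/828413) = -1 since 828413 mod 8 = 5, so (83414/828413) = (-1)^1·(41707/828413); sign now -1
reciprocity: (41707/828413) = +1·(828413/41707) since 41707 mod 4 = 3, 828413 mod 4 = 1; sign now -1
(828413/41707) = (35980/41707)   [reduce mod 41707]
35980 = 2^2·8995; (2/41707) = -1 since 41707 mod 8 = 3, so (35980/41707) = (-1)^2·(8995/41707); sign now -1
reciprocity: (8995/41707) = -1·(41707/8995) since 8995 mod 4 = 3, 41707 mod 4 = 3; sign now +1
(41707/8995) = (5727/8995)   [reduce mod 8995]
reciprocity: (5727/8995) = -1·(8995/5727) since 5727 mod 4 = 3, 8995 mod 4 = 3; sign now -1
(8995/5727) = (3268/5727)   [reduce mod 5727]
3268 = 2^2·817; (2/5727) = +1 since 5727 mod 8 = 7, so (3268/5727) = (+1)^2·(817/5727); sign now -1
reciprocity: (817/5727) = +1·(5727/817) since 817 mod 4 = 1, 5727 mod 4 = 3; sign now -1
(5727/817) = (8/817)   [reduce mod 817]
8 = 2^3·1; (2/817) = +1 since 817 mod 8 = 1, so (8/817) = (+1)^3·(1/817); sign now -1
(1/817) = 1; final value = sign = -1

-1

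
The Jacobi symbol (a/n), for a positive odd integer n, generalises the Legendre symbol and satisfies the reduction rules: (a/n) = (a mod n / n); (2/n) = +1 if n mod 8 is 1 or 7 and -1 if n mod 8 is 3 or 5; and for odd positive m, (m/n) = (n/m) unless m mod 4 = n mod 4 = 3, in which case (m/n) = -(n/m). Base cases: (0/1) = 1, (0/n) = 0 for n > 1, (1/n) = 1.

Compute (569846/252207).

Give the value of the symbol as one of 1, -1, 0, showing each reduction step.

(569846/252207) = (65432/252207)   [reduce mod 252207]
65432 = 2^3·8179; (2/252207) = +1 since 252207 mod 8 = 7, so (65432/252207) = (+1)^3·(8179/252207); sign now +1
reciprocity: (8179/252207) = -1·(252207/8179) since 8179 mod 4 = 3, 252207 mod 4 = 3; sign now -1
(252207/8179) = (6837/8179)   [reduce mod 8179]
reciprocity: (6837/8179) = +1·(8179/6837) since 6837 mod 4 = 1, 8179 mod 4 = 3; sign now -1
(8179/6837) = (1342/6837)   [reduce mod 6837]
1342 = 2^1·671; (2/6837) = -1 since 6837 mod 8 = 5, so (1342/6837) = (-1)^1·(671/6837); sign now +1
reciprocity: (671/6837) = +1·(6837/671) since 671 mod 4 = 3, 6837 mod 4 = 1; sign now +1
(6837/671) = (127/671)   [reduce mod 671]
reciprocity: (127/671) = -1·(671/127) since 127 mod 4 = 3, 671 mod 4 = 3; sign now -1
(671/127) = (36/127)   [reduce mod 127]
36 = 2^2·9; (2/127) = +1 since 127 mod 8 = 7, so (36/127) = (+1)^2·(9/127); sign now -1
reciprocity: (9/127) = +1·(127/9) since 9 mod 4 = 1, 127 mod 4 = 3; sign now -1
(127/9) = (1/9)   [reduce mod 9]
(1/9) = 1; final value = sign = -1

-1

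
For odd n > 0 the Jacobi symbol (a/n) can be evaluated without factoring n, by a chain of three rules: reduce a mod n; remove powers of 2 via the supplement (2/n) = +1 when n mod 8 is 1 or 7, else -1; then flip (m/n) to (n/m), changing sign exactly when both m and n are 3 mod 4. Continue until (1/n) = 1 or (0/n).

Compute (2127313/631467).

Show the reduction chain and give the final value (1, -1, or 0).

-1

(2127313/631467): 2127313 mod 631467 = 232912, so (2127313/631467) = (232912/631467)
factor out 2^4: 232912 = 2^4·14557; with 631467 mod 8 = 3, (2/631467) = -1; sign now +1; continue with (14557/631467)
flip (14557/631467) -> (631467/14557): both odd, 14557 mod 4 = 1, 631467 mod 4 = 3, so the flip contributes +1; sign now +1
(631467/14557): 631467 mod 14557 = 5516, so (631467/14557) = (5516/14557)
factor out 2^2: 5516 = 2^2·1379; with 14557 mod 8 = 5, (2/14557) = -1; sign now +1; continue with (1379/14557)
flip (1379/14557) -> (14557/1379): both odd, 1379 mod 4 = 3, 14557 mod 4 = 1, so the flip contributes +1; sign now +1
(14557/1379): 14557 mod 1379 = 767, so (14557/1379) = (767/1379)
flip (767/1379) -> (1379/767): both odd, 767 mod 4 = 3, 1379 mod 4 = 3, so the flip contributes -1; sign now -1
(1379/767): 1379 mod 767 = 612, so (1379/767) = (612/767)
factor out 2^2: 612 = 2^2·153; with 767 mod 8 = 7, (2/767) = +1; sign now -1; continue with (153/767)
flip (153/767) -> (767/153): both odd, 153 mod 4 = 1, 767 mod 4 = 3, so the flip contributes +1; sign now -1
(767/153): 767 mod 153 = 2, so (767/153) = (2/153)
factor out 2^1: 2 = 2^1·1; with 153 mod 8 = 1, (2/153) = +1; sign now -1; continue with (1/153)
reached (1/153) = 1, so the symbol is -1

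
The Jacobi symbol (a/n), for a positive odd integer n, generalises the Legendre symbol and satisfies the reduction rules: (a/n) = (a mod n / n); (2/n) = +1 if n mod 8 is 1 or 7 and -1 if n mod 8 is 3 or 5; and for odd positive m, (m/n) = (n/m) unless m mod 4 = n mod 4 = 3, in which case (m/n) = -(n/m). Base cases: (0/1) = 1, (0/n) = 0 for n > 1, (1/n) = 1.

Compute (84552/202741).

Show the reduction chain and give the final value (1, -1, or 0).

-1

84552 = 2^3·10569; (2/202741) = -1 since 202741 mod 8 = 5, so (84552/202741) = (-1)^3·(10569/202741); sign now -1
reciprocity: (10569/202741) = +1·(202741/10569) since 10569 mod 4 = 1, 202741 mod 4 = 1; sign now -1
(202741/10569) = (1930/10569)   [reduce mod 10569]
1930 = 2^1·965; (2/10569) = +1 since 10569 mod 8 = 1, so (1930/10569) = (+1)^1·(965/10569); sign now -1
reciprocity: (965/10569) = +1·(10569/965) since 965 mod 4 = 1, 10569 mod 4 = 1; sign now -1
(10569/965) = (919/965)   [reduce mod 965]
reciprocity: (919/965) = +1·(965/919) since 919 mod 4 = 3, 965 mod 4 = 1; sign now -1
(965/919) = (46/919)   [reduce mod 919]
46 = 2^1·23; (2/919) = +1 since 919 mod 8 = 7, so (46/919) = (+1)^1·(23/919); sign now -1
reciprocity: (23/919) = -1·(919/23) since 23 mod 4 = 3, 919 mod 4 = 3; sign now +1
(919/23) = (22/23)   [reduce mod 23]
22 = 2^1·11; (2/23) = +1 since 23 mod 8 = 7, so (22/23) = (+1)^1·(11/23); sign now +1
reciprocity: (11/23) = -1·(23/11) since 11 mod 4 = 3, 23 mod 4 = 3; sign now -1
(23/11) = (1/11)   [reduce mod 11]
(1/11) = 1; final value = sign = -1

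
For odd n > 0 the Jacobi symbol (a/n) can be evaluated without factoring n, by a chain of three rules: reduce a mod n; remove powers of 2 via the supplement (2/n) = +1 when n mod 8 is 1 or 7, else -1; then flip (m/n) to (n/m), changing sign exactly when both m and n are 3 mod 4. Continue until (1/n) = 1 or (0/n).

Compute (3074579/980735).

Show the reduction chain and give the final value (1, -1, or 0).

(3074579/980735): 3074579 mod 980735 = 132374, so (3074579/980735) = (132374/980735)
factor out 2^1: 132374 = 2^1·66187; with 980735 mod 8 = 7, (2/980735) = +1; sign now +1; continue with (66187/980735)
flip (66187/980735) -> (980735/66187): both odd, 66187 mod 4 = 3, 980735 mod 4 = 3, so the flip contributes -1; sign now -1
(980735/66187): 980735 mod 66187 = 54117, so (980735/66187) = (54117/66187)
flip (54117/66187) -> (66187/54117): both odd, 54117 mod 4 = 1, 66187 mod 4 = 3, so the flip contributes +1; sign now -1
(66187/54117): 66187 mod 54117 = 12070, so (66187/54117) = (12070/54117)
factor out 2^1: 12070 = 2^1·6035; with 54117 mod 8 = 5, (2/54117) = -1; sign now +1; continue with (6035/54117)
flip (6035/54117) -> (54117/6035): both odd, 6035 mod 4 = 3, 54117 mod 4 = 1, so the flip contributes +1; sign now +1
(54117/6035): 54117 mod 6035 = 5837, so (54117/6035) = (5837/6035)
flip (5837/6035) -> (6035/5837): both odd, 5837 mod 4 = 1, 6035 mod 4 = 3, so the flip contributes +1; sign now +1
(6035/5837): 6035 mod 5837 = 198, so (6035/5837) = (198/5837)
factor out 2^1: 198 = 2^1·99; with 5837 mod 8 = 5, (2/5837) = -1; sign now -1; continue with (99/5837)
flip (99/5837) -> (5837/99): both odd, 99 mod 4 = 3, 5837 mod 4 = 1, so the flip contributes +1; sign now -1
(5837/99): 5837 mod 99 = 95, so (5837/99) = (95/99)
flip (95/99) -> (99/95): both odd, 95 mod 4 = 3, 99 mod 4 = 3, so the flip contributes -1; sign now +1
(99/95): 99 mod 95 = 4, so (99/95) = (4/95)
factor out 2^2: 4 = 2^2·1; with 95 mod 8 = 7, (2/95) = +1; sign now +1; continue with (1/95)
reached (1/95) = 1, so the symbol is +1

1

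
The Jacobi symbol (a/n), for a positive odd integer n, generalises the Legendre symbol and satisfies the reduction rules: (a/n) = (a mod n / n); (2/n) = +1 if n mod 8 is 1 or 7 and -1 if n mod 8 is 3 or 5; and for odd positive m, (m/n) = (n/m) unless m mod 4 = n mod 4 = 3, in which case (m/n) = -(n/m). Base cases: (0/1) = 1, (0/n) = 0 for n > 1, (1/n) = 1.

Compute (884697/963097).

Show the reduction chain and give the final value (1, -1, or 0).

1

reciprocity: (884697/963097) = +1·(963097/884697) since 884697 mod 4 = 1, 963097 mod 4 = 1; sign now +1
(963097/884697) = (78400/884697)   [reduce mod 884697]
78400 = 2^6·1225; (2/884697) = +1 since 884697 mod 8 = 1, so (78400/884697) = (+1)^6·(1225/884697); sign now +1
reciprocity: (1225/884697) = +1·(884697/1225) since 1225 mod 4 = 1, 884697 mod 4 = 1; sign now +1
(884697/1225) = (247/1225)   [reduce mod 1225]
reciprocity: (247/1225) = +1·(1225/247) since 247 mod 4 = 3, 1225 mod 4 = 1; sign now +1
(1225/247) = (237/247)   [reduce mod 247]
reciprocity: (237/247) = +1·(247/237) since 237 mod 4 = 1, 247 mod 4 = 3; sign now +1
(247/237) = (10/237)   [reduce mod 237]
10 = 2^1·5; (2/237) = -1 since 237 mod 8 = 5, so (10/237) = (-1)^1·(5/237); sign now -1
reciprocity: (5/237) = +1·(237/5) since 5 mod 4 = 1, 237 mod 4 = 1; sign now -1
(237/5) = (2/5)   [reduce mod 5]
2 = 2^1·1; (2/5) = -1 since 5 mod 8 = 5, so (2/5) = (-1)^1·(1/5); sign now +1
(1/5) = 1; final value = sign = +1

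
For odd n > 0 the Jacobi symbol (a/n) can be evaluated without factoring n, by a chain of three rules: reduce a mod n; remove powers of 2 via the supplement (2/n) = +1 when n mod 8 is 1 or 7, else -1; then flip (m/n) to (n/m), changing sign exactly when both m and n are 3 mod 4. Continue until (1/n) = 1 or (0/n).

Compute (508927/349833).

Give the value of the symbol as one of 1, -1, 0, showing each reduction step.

-1

(508927/349833) = (159094/349833)   [reduce mod 349833]
159094 = 2^1·79547; (2/349833) = +1 since 349833 mod 8 = 1, so (159094/349833) = (+1)^1·(79547/349833); sign now +1
reciprocity: (79547/349833) = +1·(349833/79547) since 79547 mod 4 = 3, 349833 mod 4 = 1; sign now +1
(349833/79547) = (31645/79547)   [reduce mod 79547]
reciprocity: (31645/79547) = +1·(79547/31645) since 31645 mod 4 = 1, 79547 mod 4 = 3; sign now +1
(79547/31645) = (16257/31645)   [reduce mod 31645]
reciprocity: (16257/31645) = +1·(31645/16257) since 16257 mod 4 = 1, 31645 mod 4 = 1; sign now +1
(31645/16257) = (15388/16257)   [reduce mod 16257]
15388 = 2^2·3847; (2/16257) = +1 since 16257 mod 8 = 1, so (15388/16257) = (+1)^2·(3847/16257); sign now +1
reciprocity: (3847/16257) = +1·(16257/3847) since 3847 mod 4 = 3, 16257 mod 4 = 1; sign now +1
(16257/3847) = (869/3847)   [reduce mod 3847]
reciprocity: (869/3847) = +1·(3847/869) since 869 mod 4 = 1, 3847 mod 4 = 3; sign now +1
(3847/869) = (371/869)   [reduce mod 869]
reciprocity: (371/869) = +1·(869/371) since 371 mod 4 = 3, 869 mod 4 = 1; sign now +1
(869/371) = (127/371)   [reduce mod 371]
reciprocity: (127/371) = -1·(371/127) since 127 mod 4 = 3, 371 mod 4 = 3; sign now -1
(371/127) = (117/127)   [reduce mod 127]
reciprocity: (117/127) = +1·(127/117) since 117 mod 4 = 1, 127 mod 4 = 3; sign now -1
(127/117) = (10/117)   [reduce mod 117]
10 = 2^1·5; (2/117) = -1 since 117 mod 8 = 5, so (10/117) = (-1)^1·(5/117); sign now +1
reciprocity: (5/117) = +1·(117/5) since 5 mod 4 = 1, 117 mod 4 = 1; sign now +1
(117/5) = (2/5)   [reduce mod 5]
2 = 2^1·1; (2/5) = -1 since 5 mod 8 = 5, so (2/5) = (-1)^1·(1/5); sign now -1
(1/5) = 1; final value = sign = -1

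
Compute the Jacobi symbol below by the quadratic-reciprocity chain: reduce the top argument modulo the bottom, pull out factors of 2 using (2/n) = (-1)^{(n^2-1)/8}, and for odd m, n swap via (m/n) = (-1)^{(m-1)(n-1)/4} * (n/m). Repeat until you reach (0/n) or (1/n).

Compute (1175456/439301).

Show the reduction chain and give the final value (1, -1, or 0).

(1175456/439301): 1175456 mod 439301 = 296854, so (1175456/439301) = (296854/439301)
factor out 2^1: 296854 = 2^1·148427; with 439301 mod 8 = 5, (2/439301) = -1; sign now -1; continue with (148427/439301)
flip (148427/439301) -> (439301/148427): both odd, 148427 mod 4 = 3, 439301 mod 4 = 1, so the flip contributes +1; sign now -1
(439301/148427): 439301 mod 148427 = 142447, so (439301/148427) = (142447/148427)
flip (142447/148427) -> (148427/142447): both odd, 142447 mod 4 = 3, 148427 mod 4 = 3, so the flip contributes -1; sign now +1
(148427/142447): 148427 mod 142447 = 5980, so (148427/142447) = (5980/142447)
factor out 2^2: 5980 = 2^2·1495; with 142447 mod 8 = 7, (2/142447) = +1; sign now +1; continue with (1495/142447)
flip (1495/142447) -> (142447/1495): both odd, 1495 mod 4 = 3, 142447 mod 4 = 3, so the flip contributes -1; sign now -1
(142447/1495): 142447 mod 1495 = 422, so (142447/1495) = (422/1495)
factor out 2^1: 422 = 2^1·211; with 1495 mod 8 = 7, (2/1495) = +1; sign now -1; continue with (211/1495)
flip (211/1495) -> (1495/211): both odd, 211 mod 4 = 3, 1495 mod 4 = 3, so the flip contributes -1; sign now +1
(1495/211): 1495 mod 211 = 18, so (1495/211) = (18/211)
factor out 2^1: 18 = 2^1·9; with 211 mod 8 = 3, (2/211) = -1; sign now -1; continue with (9/211)
flip (9/211) -> (211/9): both odd, 9 mod 4 = 1, 211 mod 4 = 3, so the flip contributes +1; sign now -1
(211/9): 211 mod 9 = 4, so (211/9) = (4/9)
factor out 2^2: 4 = 2^2·1; with 9 mod 8 = 1, (2/9) = +1; sign now -1; continue with (1/9)
reached (1/9) = 1, so the symbol is -1

-1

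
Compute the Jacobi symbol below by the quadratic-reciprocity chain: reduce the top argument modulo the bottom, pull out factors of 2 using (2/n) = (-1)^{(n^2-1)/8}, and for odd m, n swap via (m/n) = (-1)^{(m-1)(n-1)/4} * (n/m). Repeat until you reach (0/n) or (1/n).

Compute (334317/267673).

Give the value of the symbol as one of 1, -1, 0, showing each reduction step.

(334317/267673) = (66644/267673)   [reduce mod 267673]
66644 = 2^2·16661; (2/267673) = +1 since 267673 mod 8 = 1, so (66644/267673) = (+1)^2·(16661/267673); sign now +1
reciprocity: (16661/267673) = +1·(267673/16661) since 16661 mod 4 = 1, 267673 mod 4 = 1; sign now +1
(267673/16661) = (1097/16661)   [reduce mod 16661]
reciprocity: (1097/16661) = +1·(16661/1097) since 1097 mod 4 = 1, 16661 mod 4 = 1; sign now +1
(16661/1097) = (206/1097)   [reduce mod 1097]
206 = 2^1·103; (2/1097) = +1 since 1097 mod 8 = 1, so (206/1097) = (+1)^1·(103/1097); sign now +1
reciprocity: (103/1097) = +1·(1097/103) since 103 mod 4 = 3, 1097 mod 4 = 1; sign now +1
(1097/103) = (67/103)   [reduce mod 103]
reciprocity: (67/103) = -1·(103/67) since 67 mod 4 = 3, 103 mod 4 = 3; sign now -1
(103/67) = (36/67)   [reduce mod 67]
36 = 2^2·9; (2/67) = -1 since 67 mod 8 = 3, so (36/67) = (-1)^2·(9/67); sign now -1
reciprocity: (9/67) = +1·(67/9) since 9 mod 4 = 1, 67 mod 4 = 3; sign now -1
(67/9) = (4/9)   [reduce mod 9]
4 = 2^2·1; (2/9) = +1 since 9 mod 8 = 1, so (4/9) = (+1)^2·(1/9); sign now -1
(1/9) = 1; final value = sign = -1

-1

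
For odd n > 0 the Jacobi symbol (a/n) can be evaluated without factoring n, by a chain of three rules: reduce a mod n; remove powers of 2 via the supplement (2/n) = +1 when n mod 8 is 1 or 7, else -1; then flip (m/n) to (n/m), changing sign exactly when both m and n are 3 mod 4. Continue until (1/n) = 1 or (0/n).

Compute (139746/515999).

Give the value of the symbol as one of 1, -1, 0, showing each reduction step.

1

139746 = 2^1·69873; (2/515999) = +1 since 515999 mod 8 = 7, so (139746/515999) = (+1)^1·(69873/515999); sign now +1
reciprocity: (69873/515999) = +1·(515999/69873) since 69873 mod 4 = 1, 515999 mod 4 = 3; sign now +1
(515999/69873) = (26888/69873)   [reduce mod 69873]
26888 = 2^3·3361; (2/69873) = +1 since 69873 mod 8 = 1, so (26888/69873) = (+1)^3·(3361/69873); sign now +1
reciprocity: (3361/69873) = +1·(69873/3361) since 3361 mod 4 = 1, 69873 mod 4 = 1; sign now +1
(69873/3361) = (2653/3361)   [reduce mod 3361]
reciprocity: (2653/3361) = +1·(3361/2653) since 2653 mod 4 = 1, 3361 mod 4 = 1; sign now +1
(3361/2653) = (708/2653)   [reduce mod 2653]
708 = 2^2·177; (2/2653) = -1 since 2653 mod 8 = 5, so (708/2653) = (-1)^2·(177/2653); sign now +1
reciprocity: (177/2653) = +1·(2653/177) since 177 mod 4 = 1, 2653 mod 4 = 1; sign now +1
(2653/177) = (175/177)   [reduce mod 177]
reciprocity: (175/177) = +1·(177/175) since 175 mod 4 = 3, 177 mod 4 = 1; sign now +1
(177/175) = (2/175)   [reduce mod 175]
2 = 2^1·1; (2/175) = +1 since 175 mod 8 = 7, so (2/175) = (+1)^1·(1/175); sign now +1
(1/175) = 1; final value = sign = +1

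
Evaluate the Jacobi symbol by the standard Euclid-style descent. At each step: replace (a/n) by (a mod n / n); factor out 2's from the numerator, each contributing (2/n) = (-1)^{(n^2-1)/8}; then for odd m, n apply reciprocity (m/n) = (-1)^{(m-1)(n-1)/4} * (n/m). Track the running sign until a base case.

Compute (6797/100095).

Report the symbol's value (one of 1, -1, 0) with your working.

flip (6797/100095) -> (100095/6797): both odd, 6797 mod 4 = 1, 100095 mod 4 = 3, so the flip contributes +1; sign now +1
(100095/6797): 100095 mod 6797 = 4937, so (100095/6797) = (4937/6797)
flip (4937/6797) -> (6797/4937): both odd, 4937 mod 4 = 1, 6797 mod 4 = 1, so the flip contributes +1; sign now +1
(6797/4937): 6797 mod 4937 = 1860, so (6797/4937) = (1860/4937)
factor out 2^2: 1860 = 2^2·465; with 4937 mod 8 = 1, (2/4937) = +1; sign now +1; continue with (465/4937)
flip (465/4937) -> (4937/465): both odd, 465 mod 4 = 1, 4937 mod 4 = 1, so the flip contributes +1; sign now +1
(4937/465): 4937 mod 465 = 287, so (4937/465) = (287/465)
flip (287/465) -> (465/287): both odd, 287 mod 4 = 3, 465 mod 4 = 1, so the flip contributes +1; sign now +1
(465/287): 465 mod 287 = 178, so (465/287) = (178/287)
factor out 2^1: 178 = 2^1·89; with 287 mod 8 = 7, (2/287) = +1; sign now +1; continue with (89/287)
flip (89/287) -> (287/89): both odd, 89 mod 4 = 1, 287 mod 4 = 3, so the flip contributes +1; sign now +1
(287/89): 287 mod 89 = 20, so (287/89) = (20/89)
factor out 2^2: 20 = 2^2·5; with 89 mod 8 = 1, (2/89) = +1; sign now +1; continue with (5/89)
flip (5/89) -> (89/5): both odd, 5 mod 4 = 1, 89 mod 4 = 1, so the flip contributes +1; sign now +1
(89/5): 89 mod 5 = 4, so (89/5) = (4/5)
factor out 2^2: 4 = 2^2·1; with 5 mod 8 = 5, (2/5) = -1; sign now +1; continue with (1/5)
reached (1/5) = 1, so the symbol is +1

1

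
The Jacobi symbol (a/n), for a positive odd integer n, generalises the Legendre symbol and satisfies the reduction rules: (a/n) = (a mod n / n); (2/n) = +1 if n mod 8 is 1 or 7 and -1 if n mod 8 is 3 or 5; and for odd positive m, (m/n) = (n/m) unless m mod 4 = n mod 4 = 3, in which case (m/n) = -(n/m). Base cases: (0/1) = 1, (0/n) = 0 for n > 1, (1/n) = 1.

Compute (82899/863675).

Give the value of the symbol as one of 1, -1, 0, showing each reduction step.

-1

flip (82899/863675) -> (863675/82899): both odd, 82899 mod 4 = 3, 863675 mod 4 = 3, so the flip contributes -1; sign now -1
(863675/82899): 863675 mod 82899 = 34685, so (863675/82899) = (34685/82899)
flip (34685/82899) -> (82899/34685): both odd, 34685 mod 4 = 1, 82899 mod 4 = 3, so the flip contributes +1; sign now -1
(82899/34685): 82899 mod 34685 = 13529, so (82899/34685) = (13529/34685)
flip (13529/34685) -> (34685/13529): both odd, 13529 mod 4 = 1, 34685 mod 4 = 1, so the flip contributes +1; sign now -1
(34685/13529): 34685 mod 13529 = 7627, so (34685/13529) = (7627/13529)
flip (7627/13529) -> (13529/7627): both odd, 7627 mod 4 = 3, 13529 mod 4 = 1, so the flip contributes +1; sign now -1
(13529/7627): 13529 mod 7627 = 5902, so (13529/7627) = (5902/7627)
factor out 2^1: 5902 = 2^1·2951; with 7627 mod 8 = 3, (2/7627) = -1; sign now +1; continue with (2951/7627)
flip (2951/7627) -> (7627/2951): both odd, 2951 mod 4 = 3, 7627 mod 4 = 3, so the flip contributes -1; sign now -1
(7627/2951): 7627 mod 2951 = 1725, so (7627/2951) = (1725/2951)
flip (1725/2951) -> (2951/1725): both odd, 1725 mod 4 = 1, 2951 mod 4 = 3, so the flip contributes +1; sign now -1
(2951/1725): 2951 mod 1725 = 1226, so (2951/1725) = (1226/1725)
factor out 2^1: 1226 = 2^1·613; with 1725 mod 8 = 5, (2/1725) = -1; sign now +1; continue with (613/1725)
flip (613/1725) -> (1725/613): both odd, 613 mod 4 = 1, 1725 mod 4 = 1, so the flip contributes +1; sign now +1
(1725/613): 1725 mod 613 = 499, so (1725/613) = (499/613)
flip (499/613) -> (613/499): both odd, 499 mod 4 = 3, 613 mod 4 = 1, so the flip contributes +1; sign now +1
(613/499): 613 mod 499 = 114, so (613/499) = (114/499)
factor out 2^1: 114 = 2^1·57; with 499 mod 8 = 3, (2/499) = -1; sign now -1; continue with (57/499)
flip (57/499) -> (499/57): both odd, 57 mod 4 = 1, 499 mod 4 = 3, so the flip contributes +1; sign now -1
(499/57): 499 mod 57 = 43, so (499/57) = (43/57)
flip (43/57) -> (57/43): both odd, 43 mod 4 = 3, 57 mod 4 = 1, so the flip contributes +1; sign now -1
(57/43): 57 mod 43 = 14, so (57/43) = (14/43)
factor out 2^1: 14 = 2^1·7; with 43 mod 8 = 3, (2/43) = -1; sign now +1; continue with (7/43)
flip (7/43) -> (43/7): both odd, 7 mod 4 = 3, 43 mod 4 = 3, so the flip contributes -1; sign now -1
(43/7): 43 mod 7 = 1, so (43/7) = (1/7)
reached (1/7) = 1, so the symbol is -1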